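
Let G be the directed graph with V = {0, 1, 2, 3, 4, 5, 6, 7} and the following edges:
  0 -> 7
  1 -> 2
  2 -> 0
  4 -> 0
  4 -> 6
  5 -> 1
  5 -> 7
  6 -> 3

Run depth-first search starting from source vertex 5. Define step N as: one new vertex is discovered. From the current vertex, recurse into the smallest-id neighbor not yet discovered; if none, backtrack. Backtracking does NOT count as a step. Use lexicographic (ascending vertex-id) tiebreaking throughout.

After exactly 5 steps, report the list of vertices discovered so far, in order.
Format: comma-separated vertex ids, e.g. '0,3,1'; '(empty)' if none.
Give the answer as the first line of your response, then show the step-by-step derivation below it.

5,1,2,0,7

step 1: discover 5; path=5; order=5
step 2: discover 1; path=5>1; order=5,1
step 3: discover 2; path=5>1>2; order=5,1,2
step 4: discover 0; path=5>1>2>0; order=5,1,2,0
step 5: discover 7; path=5>1>2>0>7; order=5,1,2,0,7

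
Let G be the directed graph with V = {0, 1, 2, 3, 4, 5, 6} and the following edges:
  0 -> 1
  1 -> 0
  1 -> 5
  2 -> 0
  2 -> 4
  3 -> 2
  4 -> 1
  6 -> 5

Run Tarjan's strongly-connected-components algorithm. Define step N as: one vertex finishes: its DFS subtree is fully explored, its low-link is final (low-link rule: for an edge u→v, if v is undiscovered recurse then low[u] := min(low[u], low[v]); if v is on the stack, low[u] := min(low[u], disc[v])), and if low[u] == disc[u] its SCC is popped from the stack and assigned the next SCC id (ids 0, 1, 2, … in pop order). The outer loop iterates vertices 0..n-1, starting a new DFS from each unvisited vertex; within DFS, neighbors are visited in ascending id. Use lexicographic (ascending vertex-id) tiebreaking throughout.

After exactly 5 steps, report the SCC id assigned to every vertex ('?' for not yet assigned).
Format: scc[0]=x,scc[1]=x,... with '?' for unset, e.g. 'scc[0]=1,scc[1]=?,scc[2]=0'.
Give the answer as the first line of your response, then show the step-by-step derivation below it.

scc[0]=1,scc[1]=1,scc[2]=3,scc[3]=?,scc[4]=2,scc[5]=0,scc[6]=?

step 1: low=(low[0]=0,low[1]=0,low[2]=?,low[3]=?,low[4]=?,low[5]=2,low[6]=?); scc=(scc[0]=?,scc[1]=?,scc[2]=?,scc[3]=?,scc[4]=?,scc[5]=0,scc[6]=?)
step 2: low=(low[0]=0,low[1]=0,low[2]=?,low[3]=?,low[4]=?,low[5]=2,low[6]=?); scc=(scc[0]=?,scc[1]=?,scc[2]=?,scc[3]=?,scc[4]=?,scc[5]=0,scc[6]=?)
step 3: low=(low[0]=0,low[1]=0,low[2]=?,low[3]=?,low[4]=?,low[5]=2,low[6]=?); scc=(scc[0]=1,scc[1]=1,scc[2]=?,scc[3]=?,scc[4]=?,scc[5]=0,scc[6]=?)
step 4: low=(low[0]=0,low[1]=0,low[2]=3,low[3]=?,low[4]=4,low[5]=2,low[6]=?); scc=(scc[0]=1,scc[1]=1,scc[2]=?,scc[3]=?,scc[4]=2,scc[5]=0,scc[6]=?)
step 5: low=(low[0]=0,low[1]=0,low[2]=3,low[3]=?,low[4]=4,low[5]=2,low[6]=?); scc=(scc[0]=1,scc[1]=1,scc[2]=3,scc[3]=?,scc[4]=2,scc[5]=0,scc[6]=?)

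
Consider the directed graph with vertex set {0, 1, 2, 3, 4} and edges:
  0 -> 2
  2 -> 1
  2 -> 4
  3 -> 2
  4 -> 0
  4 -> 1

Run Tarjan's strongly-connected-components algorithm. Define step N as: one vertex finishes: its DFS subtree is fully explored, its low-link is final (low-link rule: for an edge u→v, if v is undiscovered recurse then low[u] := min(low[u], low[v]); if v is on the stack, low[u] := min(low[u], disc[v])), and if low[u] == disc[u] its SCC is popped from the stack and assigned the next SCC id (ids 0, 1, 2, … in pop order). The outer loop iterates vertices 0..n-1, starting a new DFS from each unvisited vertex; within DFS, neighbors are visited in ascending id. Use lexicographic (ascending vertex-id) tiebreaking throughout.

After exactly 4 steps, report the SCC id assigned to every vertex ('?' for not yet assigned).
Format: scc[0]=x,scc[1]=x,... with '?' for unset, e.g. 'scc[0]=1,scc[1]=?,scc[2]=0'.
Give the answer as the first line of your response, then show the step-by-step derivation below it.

scc[0]=1,scc[1]=0,scc[2]=1,scc[3]=?,scc[4]=1

step 1: low=(low[0]=0,low[1]=2,low[2]=1,low[3]=?,low[4]=?); scc=(scc[0]=?,scc[1]=0,scc[2]=?,scc[3]=?,scc[4]=?)
step 2: low=(low[0]=0,low[1]=2,low[2]=1,low[3]=?,low[4]=0); scc=(scc[0]=?,scc[1]=0,scc[2]=?,scc[3]=?,scc[4]=?)
step 3: low=(low[0]=0,low[1]=2,low[2]=0,low[3]=?,low[4]=0); scc=(scc[0]=?,scc[1]=0,scc[2]=?,scc[3]=?,scc[4]=?)
step 4: low=(low[0]=0,low[1]=2,low[2]=0,low[3]=?,low[4]=0); scc=(scc[0]=1,scc[1]=0,scc[2]=1,scc[3]=?,scc[4]=1)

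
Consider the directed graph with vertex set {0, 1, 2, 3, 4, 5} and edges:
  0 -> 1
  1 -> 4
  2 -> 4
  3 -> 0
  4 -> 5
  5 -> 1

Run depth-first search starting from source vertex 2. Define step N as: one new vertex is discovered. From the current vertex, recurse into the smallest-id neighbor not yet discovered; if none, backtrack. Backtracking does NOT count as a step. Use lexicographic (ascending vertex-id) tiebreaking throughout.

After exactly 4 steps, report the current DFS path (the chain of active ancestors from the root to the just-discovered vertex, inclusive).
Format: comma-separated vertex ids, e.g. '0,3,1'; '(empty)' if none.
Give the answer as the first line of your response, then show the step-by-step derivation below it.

2,4,5,1

step 1: discover 2; path=2; order=2
step 2: discover 4; path=2>4; order=2,4
step 3: discover 5; path=2>4>5; order=2,4,5
step 4: discover 1; path=2>4>5>1; order=2,4,5,1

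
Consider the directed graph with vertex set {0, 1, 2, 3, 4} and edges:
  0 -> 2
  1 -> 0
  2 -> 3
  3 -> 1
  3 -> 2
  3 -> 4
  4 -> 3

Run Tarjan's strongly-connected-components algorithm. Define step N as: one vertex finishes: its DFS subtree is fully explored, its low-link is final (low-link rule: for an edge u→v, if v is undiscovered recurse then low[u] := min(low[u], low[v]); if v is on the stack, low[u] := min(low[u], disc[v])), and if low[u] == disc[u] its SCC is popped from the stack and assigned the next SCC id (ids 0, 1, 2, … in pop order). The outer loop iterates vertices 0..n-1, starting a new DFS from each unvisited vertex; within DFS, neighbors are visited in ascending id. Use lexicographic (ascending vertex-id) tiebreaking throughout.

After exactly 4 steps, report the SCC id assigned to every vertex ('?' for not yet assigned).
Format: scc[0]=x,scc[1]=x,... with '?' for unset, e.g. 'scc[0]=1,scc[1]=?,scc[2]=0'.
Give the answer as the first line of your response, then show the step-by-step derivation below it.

scc[0]=?,scc[1]=?,scc[2]=?,scc[3]=?,scc[4]=?

step 1: low=(low[0]=0,low[1]=0,low[2]=1,low[3]=2,low[4]=?); scc=(scc[0]=?,scc[1]=?,scc[2]=?,scc[3]=?,scc[4]=?)
step 2: low=(low[0]=0,low[1]=0,low[2]=1,low[3]=0,low[4]=2); scc=(scc[0]=?,scc[1]=?,scc[2]=?,scc[3]=?,scc[4]=?)
step 3: low=(low[0]=0,low[1]=0,low[2]=1,low[3]=0,low[4]=2); scc=(scc[0]=?,scc[1]=?,scc[2]=?,scc[3]=?,scc[4]=?)
step 4: low=(low[0]=0,low[1]=0,low[2]=0,low[3]=0,low[4]=2); scc=(scc[0]=?,scc[1]=?,scc[2]=?,scc[3]=?,scc[4]=?)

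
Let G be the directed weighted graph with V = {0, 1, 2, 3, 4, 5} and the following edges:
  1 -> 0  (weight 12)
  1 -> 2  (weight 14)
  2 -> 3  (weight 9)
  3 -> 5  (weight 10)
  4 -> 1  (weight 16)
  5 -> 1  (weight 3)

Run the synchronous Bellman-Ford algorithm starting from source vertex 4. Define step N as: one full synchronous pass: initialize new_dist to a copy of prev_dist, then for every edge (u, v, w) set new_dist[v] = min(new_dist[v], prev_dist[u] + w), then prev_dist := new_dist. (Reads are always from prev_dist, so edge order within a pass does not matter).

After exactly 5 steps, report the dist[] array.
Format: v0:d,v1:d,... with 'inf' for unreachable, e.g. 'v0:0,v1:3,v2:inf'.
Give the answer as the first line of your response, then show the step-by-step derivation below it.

v0:28,v1:16,v2:30,v3:39,v4:0,v5:49

step 1: dist = v0:inf,v1:16,v2:inf,v3:inf,v4:0,v5:inf
step 2: dist = v0:28,v1:16,v2:30,v3:inf,v4:0,v5:inf
step 3: dist = v0:28,v1:16,v2:30,v3:39,v4:0,v5:inf
step 4: dist = v0:28,v1:16,v2:30,v3:39,v4:0,v5:49
step 5: dist = v0:28,v1:16,v2:30,v3:39,v4:0,v5:49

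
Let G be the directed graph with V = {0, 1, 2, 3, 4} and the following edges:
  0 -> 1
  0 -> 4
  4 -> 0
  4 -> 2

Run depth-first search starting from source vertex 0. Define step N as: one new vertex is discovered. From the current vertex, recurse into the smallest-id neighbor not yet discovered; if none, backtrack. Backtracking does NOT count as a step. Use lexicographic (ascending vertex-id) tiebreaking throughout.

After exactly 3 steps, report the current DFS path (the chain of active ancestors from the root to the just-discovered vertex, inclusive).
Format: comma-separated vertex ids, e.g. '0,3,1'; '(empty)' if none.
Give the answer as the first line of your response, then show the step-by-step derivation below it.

0,4

step 1: discover 0; path=0; order=0
step 2: discover 1; path=0>1; order=0,1
step 3: discover 4; path=0>4; order=0,1,4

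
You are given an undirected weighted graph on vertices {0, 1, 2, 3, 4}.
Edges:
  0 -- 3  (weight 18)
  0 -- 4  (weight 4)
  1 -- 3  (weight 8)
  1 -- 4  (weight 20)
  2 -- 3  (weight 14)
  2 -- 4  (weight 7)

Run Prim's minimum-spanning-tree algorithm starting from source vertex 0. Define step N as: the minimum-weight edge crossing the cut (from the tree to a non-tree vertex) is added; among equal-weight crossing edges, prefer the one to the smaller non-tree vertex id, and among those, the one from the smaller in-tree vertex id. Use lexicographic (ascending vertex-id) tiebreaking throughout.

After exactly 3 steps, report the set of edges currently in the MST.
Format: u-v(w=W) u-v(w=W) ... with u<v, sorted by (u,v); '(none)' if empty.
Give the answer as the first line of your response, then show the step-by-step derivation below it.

0-4(w=4) 2-3(w=14) 2-4(w=7)

step 1: add edge 0-4 (w=4); MST = {0-4(w=4)}
step 2: add edge 2-4 (w=7); MST = {0-4(w=4) 2-4(w=7)}
step 3: add edge 2-3 (w=14); MST = {0-4(w=4) 2-3(w=14) 2-4(w=7)}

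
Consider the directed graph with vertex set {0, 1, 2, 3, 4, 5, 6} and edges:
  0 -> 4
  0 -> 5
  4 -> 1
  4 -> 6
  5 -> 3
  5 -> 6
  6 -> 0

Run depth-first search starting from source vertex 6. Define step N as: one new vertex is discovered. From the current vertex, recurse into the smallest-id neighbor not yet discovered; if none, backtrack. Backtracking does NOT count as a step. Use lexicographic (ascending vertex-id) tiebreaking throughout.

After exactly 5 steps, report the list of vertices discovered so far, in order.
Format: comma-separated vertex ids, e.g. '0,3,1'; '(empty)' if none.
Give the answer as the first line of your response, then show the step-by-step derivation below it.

6,0,4,1,5

step 1: discover 6; path=6; order=6
step 2: discover 0; path=6>0; order=6,0
step 3: discover 4; path=6>0>4; order=6,0,4
step 4: discover 1; path=6>0>4>1; order=6,0,4,1
step 5: discover 5; path=6>0>5; order=6,0,4,1,5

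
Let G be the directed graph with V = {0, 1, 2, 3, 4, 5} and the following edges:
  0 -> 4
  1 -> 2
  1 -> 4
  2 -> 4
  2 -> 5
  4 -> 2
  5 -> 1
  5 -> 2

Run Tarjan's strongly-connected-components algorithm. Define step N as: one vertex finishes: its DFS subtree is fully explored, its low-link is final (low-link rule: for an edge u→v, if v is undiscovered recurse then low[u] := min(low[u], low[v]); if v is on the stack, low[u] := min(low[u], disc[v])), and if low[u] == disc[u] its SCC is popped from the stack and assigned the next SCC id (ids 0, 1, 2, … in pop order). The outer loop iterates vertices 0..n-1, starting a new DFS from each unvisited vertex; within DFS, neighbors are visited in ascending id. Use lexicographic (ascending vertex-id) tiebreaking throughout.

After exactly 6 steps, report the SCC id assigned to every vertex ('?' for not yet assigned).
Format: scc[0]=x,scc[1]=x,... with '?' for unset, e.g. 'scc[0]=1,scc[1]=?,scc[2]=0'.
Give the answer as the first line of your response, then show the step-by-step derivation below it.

scc[0]=1,scc[1]=0,scc[2]=0,scc[3]=2,scc[4]=0,scc[5]=0

step 1: low=(low[0]=0,low[1]=1,low[2]=1,low[3]=?,low[4]=1,low[5]=3); scc=(scc[0]=?,scc[1]=?,scc[2]=?,scc[3]=?,scc[4]=?,scc[5]=?)
step 2: low=(low[0]=0,low[1]=1,low[2]=1,low[3]=?,low[4]=1,low[5]=1); scc=(scc[0]=?,scc[1]=?,scc[2]=?,scc[3]=?,scc[4]=?,scc[5]=?)
step 3: low=(low[0]=0,low[1]=1,low[2]=1,low[3]=?,low[4]=1,low[5]=1); scc=(scc[0]=?,scc[1]=?,scc[2]=?,scc[3]=?,scc[4]=?,scc[5]=?)
step 4: low=(low[0]=0,low[1]=1,low[2]=1,low[3]=?,low[4]=1,low[5]=1); scc=(scc[0]=?,scc[1]=0,scc[2]=0,scc[3]=?,scc[4]=0,scc[5]=0)
step 5: low=(low[0]=0,low[1]=1,low[2]=1,low[3]=?,low[4]=1,low[5]=1); scc=(scc[0]=1,scc[1]=0,scc[2]=0,scc[3]=?,scc[4]=0,scc[5]=0)
step 6: low=(low[0]=0,low[1]=1,low[2]=1,low[3]=5,low[4]=1,low[5]=1); scc=(scc[0]=1,scc[1]=0,scc[2]=0,scc[3]=2,scc[4]=0,scc[5]=0)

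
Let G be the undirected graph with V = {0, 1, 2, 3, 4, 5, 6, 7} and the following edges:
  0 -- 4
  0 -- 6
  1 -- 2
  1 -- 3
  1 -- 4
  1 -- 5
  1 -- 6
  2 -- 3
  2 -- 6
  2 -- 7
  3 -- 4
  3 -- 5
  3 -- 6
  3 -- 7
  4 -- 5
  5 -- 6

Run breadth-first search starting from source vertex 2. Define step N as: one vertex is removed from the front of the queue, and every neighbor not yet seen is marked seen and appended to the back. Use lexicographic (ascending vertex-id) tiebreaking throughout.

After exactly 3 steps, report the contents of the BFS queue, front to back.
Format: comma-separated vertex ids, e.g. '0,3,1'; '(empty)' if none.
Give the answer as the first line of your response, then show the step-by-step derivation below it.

6,7,4,5

step 1: dequeue 2; queue=[1,3,6,7]; order=2
step 2: dequeue 1; queue=[3,6,7,4,5]; order=2,1
step 3: dequeue 3; queue=[6,7,4,5]; order=2,1,3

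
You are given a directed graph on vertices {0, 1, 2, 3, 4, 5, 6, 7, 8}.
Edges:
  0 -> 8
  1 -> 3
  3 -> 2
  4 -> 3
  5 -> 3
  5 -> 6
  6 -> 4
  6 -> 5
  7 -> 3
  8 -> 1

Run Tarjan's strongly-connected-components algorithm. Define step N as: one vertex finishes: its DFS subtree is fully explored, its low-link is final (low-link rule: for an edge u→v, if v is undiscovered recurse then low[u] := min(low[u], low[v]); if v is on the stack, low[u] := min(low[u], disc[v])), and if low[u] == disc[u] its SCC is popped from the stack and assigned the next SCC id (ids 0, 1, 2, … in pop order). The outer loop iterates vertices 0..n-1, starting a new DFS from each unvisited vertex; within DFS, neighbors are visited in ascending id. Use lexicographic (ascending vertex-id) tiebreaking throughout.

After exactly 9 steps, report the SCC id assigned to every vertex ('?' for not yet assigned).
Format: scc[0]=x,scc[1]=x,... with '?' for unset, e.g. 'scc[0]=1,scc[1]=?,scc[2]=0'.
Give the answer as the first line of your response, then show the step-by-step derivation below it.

scc[0]=4,scc[1]=2,scc[2]=0,scc[3]=1,scc[4]=5,scc[5]=6,scc[6]=6,scc[7]=7,scc[8]=3

step 1: low=(low[0]=0,low[1]=2,low[2]=4,low[3]=3,low[4]=?,low[5]=?,low[6]=?,low[7]=?,low[8]=1); scc=(scc[0]=?,scc[1]=?,scc[2]=0,scc[3]=?,scc[4]=?,scc[5]=?,scc[6]=?,scc[7]=?,scc[8]=?)
step 2: low=(low[0]=0,low[1]=2,low[2]=4,low[3]=3,low[4]=?,low[5]=?,low[6]=?,low[7]=?,low[8]=1); scc=(scc[0]=?,scc[1]=?,scc[2]=0,scc[3]=1,scc[4]=?,scc[5]=?,scc[6]=?,scc[7]=?,scc[8]=?)
step 3: low=(low[0]=0,low[1]=2,low[2]=4,low[3]=3,low[4]=?,low[5]=?,low[6]=?,low[7]=?,low[8]=1); scc=(scc[0]=?,scc[1]=2,scc[2]=0,scc[3]=1,scc[4]=?,scc[5]=?,scc[6]=?,scc[7]=?,scc[8]=?)
step 4: low=(low[0]=0,low[1]=2,low[2]=4,low[3]=3,low[4]=?,low[5]=?,low[6]=?,low[7]=?,low[8]=1); scc=(scc[0]=?,scc[1]=2,scc[2]=0,scc[3]=1,scc[4]=?,scc[5]=?,scc[6]=?,scc[7]=?,scc[8]=3)
step 5: low=(low[0]=0,low[1]=2,low[2]=4,low[3]=3,low[4]=?,low[5]=?,low[6]=?,low[7]=?,low[8]=1); scc=(scc[0]=4,scc[1]=2,scc[2]=0,scc[3]=1,scc[4]=?,scc[5]=?,scc[6]=?,scc[7]=?,scc[8]=3)
step 6: low=(low[0]=0,low[1]=2,low[2]=4,low[3]=3,low[4]=5,low[5]=?,low[6]=?,low[7]=?,low[8]=1); scc=(scc[0]=4,scc[1]=2,scc[2]=0,scc[3]=1,scc[4]=5,scc[5]=?,scc[6]=?,scc[7]=?,scc[8]=3)
step 7: low=(low[0]=0,low[1]=2,low[2]=4,low[3]=3,low[4]=5,low[5]=6,low[6]=6,low[7]=?,low[8]=1); scc=(scc[0]=4,scc[1]=2,scc[2]=0,scc[3]=1,scc[4]=5,scc[5]=?,scc[6]=?,scc[7]=?,scc[8]=3)
step 8: low=(low[0]=0,low[1]=2,low[2]=4,low[3]=3,low[4]=5,low[5]=6,low[6]=6,low[7]=?,low[8]=1); scc=(scc[0]=4,scc[1]=2,scc[2]=0,scc[3]=1,scc[4]=5,scc[5]=6,scc[6]=6,scc[7]=?,scc[8]=3)
step 9: low=(low[0]=0,low[1]=2,low[2]=4,low[3]=3,low[4]=5,low[5]=6,low[6]=6,low[7]=8,low[8]=1); scc=(scc[0]=4,scc[1]=2,scc[2]=0,scc[3]=1,scc[4]=5,scc[5]=6,scc[6]=6,scc[7]=7,scc[8]=3)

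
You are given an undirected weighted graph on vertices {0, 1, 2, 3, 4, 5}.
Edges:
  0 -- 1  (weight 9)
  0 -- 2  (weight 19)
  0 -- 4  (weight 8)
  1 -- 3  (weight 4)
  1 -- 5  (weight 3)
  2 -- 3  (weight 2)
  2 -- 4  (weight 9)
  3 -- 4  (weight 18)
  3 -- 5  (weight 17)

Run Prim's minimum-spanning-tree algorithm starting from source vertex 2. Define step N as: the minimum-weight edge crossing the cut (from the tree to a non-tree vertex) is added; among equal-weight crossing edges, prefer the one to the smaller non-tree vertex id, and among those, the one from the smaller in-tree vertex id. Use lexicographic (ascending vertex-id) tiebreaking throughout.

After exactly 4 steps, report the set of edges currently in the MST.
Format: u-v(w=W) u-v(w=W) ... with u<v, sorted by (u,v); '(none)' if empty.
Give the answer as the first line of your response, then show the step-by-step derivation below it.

0-1(w=9) 1-3(w=4) 1-5(w=3) 2-3(w=2)

step 1: add edge 2-3 (w=2); MST = {2-3(w=2)}
step 2: add edge 1-3 (w=4); MST = {1-3(w=4) 2-3(w=2)}
step 3: add edge 1-5 (w=3); MST = {1-3(w=4) 1-5(w=3) 2-3(w=2)}
step 4: add edge 0-1 (w=9); MST = {0-1(w=9) 1-3(w=4) 1-5(w=3) 2-3(w=2)}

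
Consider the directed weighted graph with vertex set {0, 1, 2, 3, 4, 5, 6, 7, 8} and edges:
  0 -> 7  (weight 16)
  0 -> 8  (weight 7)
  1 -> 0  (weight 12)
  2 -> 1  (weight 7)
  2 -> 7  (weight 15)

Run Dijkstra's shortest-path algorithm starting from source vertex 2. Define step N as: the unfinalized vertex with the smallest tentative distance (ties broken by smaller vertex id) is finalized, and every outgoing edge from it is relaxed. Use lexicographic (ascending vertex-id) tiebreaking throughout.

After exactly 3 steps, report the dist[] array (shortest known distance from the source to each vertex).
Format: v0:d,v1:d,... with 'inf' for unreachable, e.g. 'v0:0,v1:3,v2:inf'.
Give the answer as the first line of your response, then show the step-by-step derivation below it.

v0:19,v1:7,v2:0,v3:inf,v4:inf,v5:inf,v6:inf,v7:15,v8:inf

step 1: dist = v0:inf,v1:7,v2:0,v3:inf,v4:inf,v5:inf,v6:inf,v7:15,v8:inf
step 2: dist = v0:19,v1:7,v2:0,v3:inf,v4:inf,v5:inf,v6:inf,v7:15,v8:inf
step 3: dist = v0:19,v1:7,v2:0,v3:inf,v4:inf,v5:inf,v6:inf,v7:15,v8:inf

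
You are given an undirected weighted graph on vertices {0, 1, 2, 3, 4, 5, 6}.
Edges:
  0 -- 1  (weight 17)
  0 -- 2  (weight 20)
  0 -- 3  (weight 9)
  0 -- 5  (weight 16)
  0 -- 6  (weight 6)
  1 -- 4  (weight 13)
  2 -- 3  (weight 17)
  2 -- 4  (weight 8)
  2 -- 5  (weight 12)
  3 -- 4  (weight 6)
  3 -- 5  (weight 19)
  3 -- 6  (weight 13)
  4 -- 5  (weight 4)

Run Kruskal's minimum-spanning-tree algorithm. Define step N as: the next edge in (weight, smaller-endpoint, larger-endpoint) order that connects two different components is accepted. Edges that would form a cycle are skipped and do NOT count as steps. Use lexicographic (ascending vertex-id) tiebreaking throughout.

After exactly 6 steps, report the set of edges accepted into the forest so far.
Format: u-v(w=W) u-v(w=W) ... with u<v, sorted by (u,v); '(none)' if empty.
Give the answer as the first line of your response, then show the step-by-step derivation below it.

0-3(w=9) 0-6(w=6) 1-4(w=13) 2-4(w=8) 3-4(w=6) 4-5(w=4)

step 1: add edge 4-5 (w=4); MST = {4-5(w=4)}
step 2: add edge 0-6 (w=6); MST = {0-6(w=6) 4-5(w=4)}
step 3: add edge 3-4 (w=6); MST = {0-6(w=6) 3-4(w=6) 4-5(w=4)}
step 4: add edge 2-4 (w=8); MST = {0-6(w=6) 2-4(w=8) 3-4(w=6) 4-5(w=4)}
step 5: add edge 0-3 (w=9); MST = {0-3(w=9) 0-6(w=6) 2-4(w=8) 3-4(w=6) 4-5(w=4)}
step 6: add edge 1-4 (w=13); MST = {0-3(w=9) 0-6(w=6) 1-4(w=13) 2-4(w=8) 3-4(w=6) 4-5(w=4)}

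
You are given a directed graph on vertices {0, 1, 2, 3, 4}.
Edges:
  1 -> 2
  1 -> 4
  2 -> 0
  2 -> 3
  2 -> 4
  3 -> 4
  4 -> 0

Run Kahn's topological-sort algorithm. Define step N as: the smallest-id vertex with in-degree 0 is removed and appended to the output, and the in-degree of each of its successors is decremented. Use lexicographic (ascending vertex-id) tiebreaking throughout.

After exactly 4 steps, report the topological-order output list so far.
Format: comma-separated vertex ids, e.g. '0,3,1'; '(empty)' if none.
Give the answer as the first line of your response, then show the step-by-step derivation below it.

1,2,3,4

step 1: output 1; order=[1]; indeg=(2,0,0,1,2)
step 2: output 2; order=[1,2]; indeg=(1,0,0,0,1)
step 3: output 3; order=[1,2,3]; indeg=(1,0,0,0,0)
step 4: output 4; order=[1,2,3,4]; indeg=(0,0,0,0,0)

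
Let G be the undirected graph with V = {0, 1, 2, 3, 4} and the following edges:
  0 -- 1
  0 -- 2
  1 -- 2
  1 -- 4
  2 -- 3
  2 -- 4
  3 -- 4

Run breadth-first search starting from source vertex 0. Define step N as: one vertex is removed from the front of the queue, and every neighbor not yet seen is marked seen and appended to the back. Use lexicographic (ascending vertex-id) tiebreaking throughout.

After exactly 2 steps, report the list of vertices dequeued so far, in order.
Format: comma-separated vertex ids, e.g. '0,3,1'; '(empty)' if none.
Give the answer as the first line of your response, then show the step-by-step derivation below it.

0,1

step 1: dequeue 0; queue=[1,2]; order=0
step 2: dequeue 1; queue=[2,4]; order=0,1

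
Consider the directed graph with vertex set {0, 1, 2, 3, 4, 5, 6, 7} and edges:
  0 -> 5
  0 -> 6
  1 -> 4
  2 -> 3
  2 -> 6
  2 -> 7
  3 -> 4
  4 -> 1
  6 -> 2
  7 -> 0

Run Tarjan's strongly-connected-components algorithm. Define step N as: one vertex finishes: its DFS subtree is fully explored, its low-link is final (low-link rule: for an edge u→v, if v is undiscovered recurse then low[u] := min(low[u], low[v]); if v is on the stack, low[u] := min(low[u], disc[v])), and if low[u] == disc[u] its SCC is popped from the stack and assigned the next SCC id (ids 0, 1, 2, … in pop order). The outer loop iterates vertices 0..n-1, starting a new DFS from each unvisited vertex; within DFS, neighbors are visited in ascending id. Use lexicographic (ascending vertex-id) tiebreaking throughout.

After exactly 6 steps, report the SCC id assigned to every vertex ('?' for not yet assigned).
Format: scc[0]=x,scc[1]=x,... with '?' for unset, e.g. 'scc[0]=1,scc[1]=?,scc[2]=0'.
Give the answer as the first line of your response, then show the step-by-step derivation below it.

scc[0]=?,scc[1]=1,scc[2]=?,scc[3]=2,scc[4]=1,scc[5]=0,scc[6]=?,scc[7]=?

step 1: low=(low[0]=0,low[1]=?,low[2]=?,low[3]=?,low[4]=?,low[5]=1,low[6]=?,low[7]=?); scc=(scc[0]=?,scc[1]=?,scc[2]=?,scc[3]=?,scc[4]=?,scc[5]=0,scc[6]=?,scc[7]=?)
step 2: low=(low[0]=0,low[1]=5,low[2]=3,low[3]=4,low[4]=5,low[5]=1,low[6]=2,low[7]=?); scc=(scc[0]=?,scc[1]=?,scc[2]=?,scc[3]=?,scc[4]=?,scc[5]=0,scc[6]=?,scc[7]=?)
step 3: low=(low[0]=0,low[1]=5,low[2]=3,low[3]=4,low[4]=5,low[5]=1,low[6]=2,low[7]=?); scc=(scc[0]=?,scc[1]=1,scc[2]=?,scc[3]=?,scc[4]=1,scc[5]=0,scc[6]=?,scc[7]=?)
step 4: low=(low[0]=0,low[1]=5,low[2]=3,low[3]=4,low[4]=5,low[5]=1,low[6]=2,low[7]=?); scc=(scc[0]=?,scc[1]=1,scc[2]=?,scc[3]=2,scc[4]=1,scc[5]=0,scc[6]=?,scc[7]=?)
step 5: low=(low[0]=0,low[1]=5,low[2]=2,low[3]=4,low[4]=5,low[5]=1,low[6]=2,low[7]=0); scc=(scc[0]=?,scc[1]=1,scc[2]=?,scc[3]=2,scc[4]=1,scc[5]=0,scc[6]=?,scc[7]=?)
step 6: low=(low[0]=0,low[1]=5,low[2]=0,low[3]=4,low[4]=5,low[5]=1,low[6]=2,low[7]=0); scc=(scc[0]=?,scc[1]=1,scc[2]=?,scc[3]=2,scc[4]=1,scc[5]=0,scc[6]=?,scc[7]=?)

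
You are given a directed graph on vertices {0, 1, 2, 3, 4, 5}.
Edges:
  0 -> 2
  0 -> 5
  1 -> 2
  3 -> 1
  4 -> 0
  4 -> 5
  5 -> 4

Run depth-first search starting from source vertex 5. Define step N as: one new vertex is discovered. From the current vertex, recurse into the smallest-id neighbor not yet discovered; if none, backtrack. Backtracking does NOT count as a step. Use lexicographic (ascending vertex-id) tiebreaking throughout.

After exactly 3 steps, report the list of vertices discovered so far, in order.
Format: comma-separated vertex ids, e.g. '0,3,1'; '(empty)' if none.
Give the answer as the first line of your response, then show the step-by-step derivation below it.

5,4,0

step 1: discover 5; path=5; order=5
step 2: discover 4; path=5>4; order=5,4
step 3: discover 0; path=5>4>0; order=5,4,0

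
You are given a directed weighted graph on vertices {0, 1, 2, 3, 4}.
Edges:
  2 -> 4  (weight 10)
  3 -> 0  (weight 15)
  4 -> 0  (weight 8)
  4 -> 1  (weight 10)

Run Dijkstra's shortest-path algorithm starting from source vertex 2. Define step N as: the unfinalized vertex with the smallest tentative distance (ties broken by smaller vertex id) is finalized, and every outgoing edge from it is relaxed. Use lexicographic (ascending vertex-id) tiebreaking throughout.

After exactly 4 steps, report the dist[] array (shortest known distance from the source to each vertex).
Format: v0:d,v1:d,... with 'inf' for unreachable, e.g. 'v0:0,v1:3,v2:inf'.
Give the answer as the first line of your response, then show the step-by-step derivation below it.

v0:18,v1:20,v2:0,v3:inf,v4:10

step 1: dist = v0:inf,v1:inf,v2:0,v3:inf,v4:10
step 2: dist = v0:18,v1:20,v2:0,v3:inf,v4:10
step 3: dist = v0:18,v1:20,v2:0,v3:inf,v4:10
step 4: dist = v0:18,v1:20,v2:0,v3:inf,v4:10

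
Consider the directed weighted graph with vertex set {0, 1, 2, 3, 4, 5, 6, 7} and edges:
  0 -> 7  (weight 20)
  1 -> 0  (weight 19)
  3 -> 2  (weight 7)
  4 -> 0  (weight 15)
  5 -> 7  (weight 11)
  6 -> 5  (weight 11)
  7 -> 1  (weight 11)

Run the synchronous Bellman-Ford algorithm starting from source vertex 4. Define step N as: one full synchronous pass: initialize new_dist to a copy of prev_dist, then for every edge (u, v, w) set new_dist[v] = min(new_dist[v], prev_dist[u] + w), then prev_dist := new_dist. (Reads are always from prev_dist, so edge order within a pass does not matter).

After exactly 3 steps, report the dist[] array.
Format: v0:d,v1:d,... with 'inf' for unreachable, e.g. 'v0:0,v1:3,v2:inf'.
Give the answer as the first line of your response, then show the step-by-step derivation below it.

v0:15,v1:46,v2:inf,v3:inf,v4:0,v5:inf,v6:inf,v7:35

step 1: dist = v0:15,v1:inf,v2:inf,v3:inf,v4:0,v5:inf,v6:inf,v7:inf
step 2: dist = v0:15,v1:inf,v2:inf,v3:inf,v4:0,v5:inf,v6:inf,v7:35
step 3: dist = v0:15,v1:46,v2:inf,v3:inf,v4:0,v5:inf,v6:inf,v7:35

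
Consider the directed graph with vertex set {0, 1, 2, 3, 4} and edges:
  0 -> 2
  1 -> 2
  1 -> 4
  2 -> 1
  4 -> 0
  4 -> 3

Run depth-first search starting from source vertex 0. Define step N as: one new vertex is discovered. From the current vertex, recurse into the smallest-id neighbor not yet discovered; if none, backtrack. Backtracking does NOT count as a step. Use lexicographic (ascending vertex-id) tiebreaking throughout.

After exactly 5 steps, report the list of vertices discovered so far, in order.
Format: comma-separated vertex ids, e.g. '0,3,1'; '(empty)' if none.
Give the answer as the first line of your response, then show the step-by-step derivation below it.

0,2,1,4,3

step 1: discover 0; path=0; order=0
step 2: discover 2; path=0>2; order=0,2
step 3: discover 1; path=0>2>1; order=0,2,1
step 4: discover 4; path=0>2>1>4; order=0,2,1,4
step 5: discover 3; path=0>2>1>4>3; order=0,2,1,4,3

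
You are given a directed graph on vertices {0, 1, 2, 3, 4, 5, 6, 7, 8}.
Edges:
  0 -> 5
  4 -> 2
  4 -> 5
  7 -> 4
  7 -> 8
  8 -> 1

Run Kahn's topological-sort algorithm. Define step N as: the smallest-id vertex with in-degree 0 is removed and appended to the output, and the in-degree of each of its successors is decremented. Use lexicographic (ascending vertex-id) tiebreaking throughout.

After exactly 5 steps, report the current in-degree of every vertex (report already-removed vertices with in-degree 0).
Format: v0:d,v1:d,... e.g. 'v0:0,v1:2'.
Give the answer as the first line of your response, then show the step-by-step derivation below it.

v0:0,v1:1,v2:0,v3:0,v4:0,v5:0,v6:0,v7:0,v8:0

step 1: output 0; order=[0]; indeg=(0,1,1,0,1,1,0,0,1)
step 2: output 3; order=[0,3]; indeg=(0,1,1,0,1,1,0,0,1)
step 3: output 6; order=[0,3,6]; indeg=(0,1,1,0,1,1,0,0,1)
step 4: output 7; order=[0,3,6,7]; indeg=(0,1,1,0,0,1,0,0,0)
step 5: output 4; order=[0,3,6,7,4]; indeg=(0,1,0,0,0,0,0,0,0)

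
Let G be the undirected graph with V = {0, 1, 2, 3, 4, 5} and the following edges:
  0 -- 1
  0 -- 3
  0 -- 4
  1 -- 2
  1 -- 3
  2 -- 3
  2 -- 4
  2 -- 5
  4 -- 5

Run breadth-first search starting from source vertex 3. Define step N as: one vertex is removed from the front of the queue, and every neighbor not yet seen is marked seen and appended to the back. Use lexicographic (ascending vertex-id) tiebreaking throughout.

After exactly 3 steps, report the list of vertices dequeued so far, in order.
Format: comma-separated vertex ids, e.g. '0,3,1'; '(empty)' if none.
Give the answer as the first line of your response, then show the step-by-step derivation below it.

3,0,1

step 1: dequeue 3; queue=[0,1,2]; order=3
step 2: dequeue 0; queue=[1,2,4]; order=3,0
step 3: dequeue 1; queue=[2,4]; order=3,0,1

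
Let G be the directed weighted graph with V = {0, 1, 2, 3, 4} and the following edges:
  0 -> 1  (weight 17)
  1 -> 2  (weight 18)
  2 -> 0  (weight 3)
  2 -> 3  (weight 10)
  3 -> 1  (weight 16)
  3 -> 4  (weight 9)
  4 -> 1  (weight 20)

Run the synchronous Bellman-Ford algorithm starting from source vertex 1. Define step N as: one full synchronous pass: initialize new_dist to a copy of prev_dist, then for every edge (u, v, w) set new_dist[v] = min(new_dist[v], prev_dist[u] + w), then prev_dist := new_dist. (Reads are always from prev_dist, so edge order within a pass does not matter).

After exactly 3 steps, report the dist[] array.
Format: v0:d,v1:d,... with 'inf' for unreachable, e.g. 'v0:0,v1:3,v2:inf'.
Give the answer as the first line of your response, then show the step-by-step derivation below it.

v0:21,v1:0,v2:18,v3:28,v4:37

step 1: dist = v0:inf,v1:0,v2:18,v3:inf,v4:inf
step 2: dist = v0:21,v1:0,v2:18,v3:28,v4:inf
step 3: dist = v0:21,v1:0,v2:18,v3:28,v4:37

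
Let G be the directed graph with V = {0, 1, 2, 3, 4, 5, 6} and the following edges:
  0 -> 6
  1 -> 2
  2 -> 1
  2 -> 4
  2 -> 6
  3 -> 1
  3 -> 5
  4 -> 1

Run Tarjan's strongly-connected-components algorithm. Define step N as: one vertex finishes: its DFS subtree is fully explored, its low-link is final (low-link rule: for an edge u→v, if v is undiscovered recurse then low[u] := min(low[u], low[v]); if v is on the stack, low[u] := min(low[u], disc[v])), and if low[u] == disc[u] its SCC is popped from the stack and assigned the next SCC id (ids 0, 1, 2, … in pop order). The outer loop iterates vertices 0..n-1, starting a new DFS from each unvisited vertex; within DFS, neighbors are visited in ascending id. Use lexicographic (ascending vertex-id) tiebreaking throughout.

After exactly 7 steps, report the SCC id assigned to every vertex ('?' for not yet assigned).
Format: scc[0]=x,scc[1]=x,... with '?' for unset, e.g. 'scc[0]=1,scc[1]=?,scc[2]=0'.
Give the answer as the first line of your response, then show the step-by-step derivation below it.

scc[0]=1,scc[1]=2,scc[2]=2,scc[3]=4,scc[4]=2,scc[5]=3,scc[6]=0

step 1: low=(low[0]=0,low[1]=?,low[2]=?,low[3]=?,low[4]=?,low[5]=?,low[6]=1); scc=(scc[0]=?,scc[1]=?,scc[2]=?,scc[3]=?,scc[4]=?,scc[5]=?,scc[6]=0)
step 2: low=(low[0]=0,low[1]=?,low[2]=?,low[3]=?,low[4]=?,low[5]=?,low[6]=1); scc=(scc[0]=1,scc[1]=?,scc[2]=?,scc[3]=?,scc[4]=?,scc[5]=?,scc[6]=0)
step 3: low=(low[0]=0,low[1]=2,low[2]=2,low[3]=?,low[4]=2,low[5]=?,low[6]=1); scc=(scc[0]=1,scc[1]=?,scc[2]=?,scc[3]=?,scc[4]=?,scc[5]=?,scc[6]=0)
step 4: low=(low[0]=0,low[1]=2,low[2]=2,low[3]=?,low[4]=2,low[5]=?,low[6]=1); scc=(scc[0]=1,scc[1]=?,scc[2]=?,scc[3]=?,scc[4]=?,scc[5]=?,scc[6]=0)
step 5: low=(low[0]=0,low[1]=2,low[2]=2,low[3]=?,low[4]=2,low[5]=?,low[6]=1); scc=(scc[0]=1,scc[1]=2,scc[2]=2,scc[3]=?,scc[4]=2,scc[5]=?,scc[6]=0)
step 6: low=(low[0]=0,low[1]=2,low[2]=2,low[3]=5,low[4]=2,low[5]=6,low[6]=1); scc=(scc[0]=1,scc[1]=2,scc[2]=2,scc[3]=?,scc[4]=2,scc[5]=3,scc[6]=0)
step 7: low=(low[0]=0,low[1]=2,low[2]=2,low[3]=5,low[4]=2,low[5]=6,low[6]=1); scc=(scc[0]=1,scc[1]=2,scc[2]=2,scc[3]=4,scc[4]=2,scc[5]=3,scc[6]=0)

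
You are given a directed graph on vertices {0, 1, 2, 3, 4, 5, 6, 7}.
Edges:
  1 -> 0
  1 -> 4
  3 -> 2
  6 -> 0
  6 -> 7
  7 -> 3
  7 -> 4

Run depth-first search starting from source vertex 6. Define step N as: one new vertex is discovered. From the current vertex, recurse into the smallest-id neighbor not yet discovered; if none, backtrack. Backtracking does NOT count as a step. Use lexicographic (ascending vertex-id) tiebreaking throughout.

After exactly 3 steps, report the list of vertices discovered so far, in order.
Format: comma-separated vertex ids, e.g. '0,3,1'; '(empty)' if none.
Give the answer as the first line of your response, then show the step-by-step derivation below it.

6,0,7

step 1: discover 6; path=6; order=6
step 2: discover 0; path=6>0; order=6,0
step 3: discover 7; path=6>7; order=6,0,7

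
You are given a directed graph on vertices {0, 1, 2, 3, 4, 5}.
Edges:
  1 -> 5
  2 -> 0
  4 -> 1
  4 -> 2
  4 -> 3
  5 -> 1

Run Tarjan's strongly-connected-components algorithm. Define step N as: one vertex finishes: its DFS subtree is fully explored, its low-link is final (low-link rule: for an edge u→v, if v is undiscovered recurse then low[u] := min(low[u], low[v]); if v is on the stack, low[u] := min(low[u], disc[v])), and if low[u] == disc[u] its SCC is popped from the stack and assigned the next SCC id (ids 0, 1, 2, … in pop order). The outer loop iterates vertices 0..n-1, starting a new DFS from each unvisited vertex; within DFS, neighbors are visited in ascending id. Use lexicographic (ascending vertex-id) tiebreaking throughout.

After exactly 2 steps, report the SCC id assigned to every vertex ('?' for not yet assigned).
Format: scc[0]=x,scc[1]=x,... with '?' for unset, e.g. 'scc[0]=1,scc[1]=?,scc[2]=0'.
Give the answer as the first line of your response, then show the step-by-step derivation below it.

scc[0]=0,scc[1]=?,scc[2]=?,scc[3]=?,scc[4]=?,scc[5]=?

step 1: low=(low[0]=0,low[1]=?,low[2]=?,low[3]=?,low[4]=?,low[5]=?); scc=(scc[0]=0,scc[1]=?,scc[2]=?,scc[3]=?,scc[4]=?,scc[5]=?)
step 2: low=(low[0]=0,low[1]=1,low[2]=?,low[3]=?,low[4]=?,low[5]=1); scc=(scc[0]=0,scc[1]=?,scc[2]=?,scc[3]=?,scc[4]=?,scc[5]=?)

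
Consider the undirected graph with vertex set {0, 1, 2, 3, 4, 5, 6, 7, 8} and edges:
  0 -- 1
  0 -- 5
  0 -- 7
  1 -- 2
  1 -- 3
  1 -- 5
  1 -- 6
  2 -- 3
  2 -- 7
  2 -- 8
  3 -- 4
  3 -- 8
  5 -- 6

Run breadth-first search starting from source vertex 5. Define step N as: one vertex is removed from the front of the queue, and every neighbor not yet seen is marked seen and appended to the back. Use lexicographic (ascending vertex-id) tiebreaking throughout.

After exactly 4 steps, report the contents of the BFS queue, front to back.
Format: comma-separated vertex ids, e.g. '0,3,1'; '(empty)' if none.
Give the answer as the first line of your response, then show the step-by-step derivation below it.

7,2,3

step 1: dequeue 5; queue=[0,1,6]; order=5
step 2: dequeue 0; queue=[1,6,7]; order=5,0
step 3: dequeue 1; queue=[6,7,2,3]; order=5,0,1
step 4: dequeue 6; queue=[7,2,3]; order=5,0,1,6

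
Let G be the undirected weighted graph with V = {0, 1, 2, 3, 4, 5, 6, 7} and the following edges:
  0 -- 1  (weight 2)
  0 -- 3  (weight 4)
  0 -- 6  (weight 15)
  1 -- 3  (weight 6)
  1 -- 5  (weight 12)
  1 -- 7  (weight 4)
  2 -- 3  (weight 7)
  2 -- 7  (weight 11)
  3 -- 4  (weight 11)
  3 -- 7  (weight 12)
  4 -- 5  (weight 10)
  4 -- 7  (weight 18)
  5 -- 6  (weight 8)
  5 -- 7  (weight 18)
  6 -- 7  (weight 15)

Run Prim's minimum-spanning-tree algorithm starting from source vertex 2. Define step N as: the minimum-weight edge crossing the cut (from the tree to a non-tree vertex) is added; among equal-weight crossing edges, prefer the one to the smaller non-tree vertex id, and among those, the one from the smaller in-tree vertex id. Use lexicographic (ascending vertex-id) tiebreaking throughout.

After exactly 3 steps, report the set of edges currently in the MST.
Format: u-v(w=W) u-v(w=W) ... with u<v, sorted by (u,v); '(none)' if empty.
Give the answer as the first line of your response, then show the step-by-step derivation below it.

0-1(w=2) 0-3(w=4) 2-3(w=7)

step 1: add edge 2-3 (w=7); MST = {2-3(w=7)}
step 2: add edge 0-3 (w=4); MST = {0-3(w=4) 2-3(w=7)}
step 3: add edge 0-1 (w=2); MST = {0-1(w=2) 0-3(w=4) 2-3(w=7)}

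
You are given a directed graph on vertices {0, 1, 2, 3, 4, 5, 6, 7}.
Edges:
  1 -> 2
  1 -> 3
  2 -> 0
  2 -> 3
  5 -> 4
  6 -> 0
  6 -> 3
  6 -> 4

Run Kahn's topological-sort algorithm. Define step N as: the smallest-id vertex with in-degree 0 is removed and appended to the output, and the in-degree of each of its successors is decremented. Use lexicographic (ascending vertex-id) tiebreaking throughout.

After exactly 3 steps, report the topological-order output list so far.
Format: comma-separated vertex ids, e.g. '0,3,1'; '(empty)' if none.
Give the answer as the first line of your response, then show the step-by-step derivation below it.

1,2,5

step 1: output 1; order=[1]; indeg=(2,0,0,2,2,0,0,0)
step 2: output 2; order=[1,2]; indeg=(1,0,0,1,2,0,0,0)
step 3: output 5; order=[1,2,5]; indeg=(1,0,0,1,1,0,0,0)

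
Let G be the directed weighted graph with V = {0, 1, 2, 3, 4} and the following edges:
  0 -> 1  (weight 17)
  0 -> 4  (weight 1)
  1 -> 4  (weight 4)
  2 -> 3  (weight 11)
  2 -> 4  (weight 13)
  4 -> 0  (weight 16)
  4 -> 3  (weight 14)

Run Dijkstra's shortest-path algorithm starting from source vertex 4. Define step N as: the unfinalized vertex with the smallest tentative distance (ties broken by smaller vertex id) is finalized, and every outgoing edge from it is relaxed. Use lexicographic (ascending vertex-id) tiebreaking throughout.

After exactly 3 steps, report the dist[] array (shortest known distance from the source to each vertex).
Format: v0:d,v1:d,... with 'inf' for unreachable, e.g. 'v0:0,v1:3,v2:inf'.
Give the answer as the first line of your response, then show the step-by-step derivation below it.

v0:16,v1:33,v2:inf,v3:14,v4:0

step 1: dist = v0:16,v1:inf,v2:inf,v3:14,v4:0
step 2: dist = v0:16,v1:inf,v2:inf,v3:14,v4:0
step 3: dist = v0:16,v1:33,v2:inf,v3:14,v4:0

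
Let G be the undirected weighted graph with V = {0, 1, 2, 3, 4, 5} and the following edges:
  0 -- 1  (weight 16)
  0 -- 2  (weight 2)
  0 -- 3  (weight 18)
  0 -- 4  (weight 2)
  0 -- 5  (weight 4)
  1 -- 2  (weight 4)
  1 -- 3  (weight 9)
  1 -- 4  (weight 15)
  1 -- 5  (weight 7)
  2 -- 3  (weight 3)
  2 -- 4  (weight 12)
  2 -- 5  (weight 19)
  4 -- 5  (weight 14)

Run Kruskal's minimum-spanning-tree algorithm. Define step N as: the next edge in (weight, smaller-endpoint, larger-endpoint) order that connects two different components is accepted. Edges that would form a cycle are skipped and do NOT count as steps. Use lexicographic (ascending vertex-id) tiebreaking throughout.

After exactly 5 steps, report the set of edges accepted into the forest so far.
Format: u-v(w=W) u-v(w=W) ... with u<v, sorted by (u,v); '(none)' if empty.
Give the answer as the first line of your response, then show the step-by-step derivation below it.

0-2(w=2) 0-4(w=2) 0-5(w=4) 1-2(w=4) 2-3(w=3)

step 1: add edge 0-2 (w=2); MST = {0-2(w=2)}
step 2: add edge 0-4 (w=2); MST = {0-2(w=2) 0-4(w=2)}
step 3: add edge 2-3 (w=3); MST = {0-2(w=2) 0-4(w=2) 2-3(w=3)}
step 4: add edge 0-5 (w=4); MST = {0-2(w=2) 0-4(w=2) 0-5(w=4) 2-3(w=3)}
step 5: add edge 1-2 (w=4); MST = {0-2(w=2) 0-4(w=2) 0-5(w=4) 1-2(w=4) 2-3(w=3)}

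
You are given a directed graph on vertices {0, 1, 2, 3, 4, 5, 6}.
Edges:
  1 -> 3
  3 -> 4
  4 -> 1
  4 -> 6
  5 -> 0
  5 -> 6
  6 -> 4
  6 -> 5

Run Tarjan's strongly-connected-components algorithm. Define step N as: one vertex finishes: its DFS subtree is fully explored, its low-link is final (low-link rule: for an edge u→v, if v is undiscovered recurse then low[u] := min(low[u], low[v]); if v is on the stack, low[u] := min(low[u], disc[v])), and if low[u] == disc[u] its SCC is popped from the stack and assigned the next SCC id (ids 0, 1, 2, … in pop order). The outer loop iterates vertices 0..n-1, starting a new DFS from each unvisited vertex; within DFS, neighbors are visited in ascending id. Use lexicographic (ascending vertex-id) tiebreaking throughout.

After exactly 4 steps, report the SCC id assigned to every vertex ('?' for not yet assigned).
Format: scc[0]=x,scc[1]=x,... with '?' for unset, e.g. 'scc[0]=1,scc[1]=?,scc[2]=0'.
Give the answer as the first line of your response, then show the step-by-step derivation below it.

scc[0]=0,scc[1]=?,scc[2]=?,scc[3]=?,scc[4]=?,scc[5]=?,scc[6]=?

step 1: low=(low[0]=0,low[1]=?,low[2]=?,low[3]=?,low[4]=?,low[5]=?,low[6]=?); scc=(scc[0]=0,scc[1]=?,scc[2]=?,scc[3]=?,scc[4]=?,scc[5]=?,scc[6]=?)
step 2: low=(low[0]=0,low[1]=1,low[2]=?,low[3]=2,low[4]=1,low[5]=4,low[6]=3); scc=(scc[0]=0,scc[1]=?,scc[2]=?,scc[3]=?,scc[4]=?,scc[5]=?,scc[6]=?)
step 3: low=(low[0]=0,low[1]=1,low[2]=?,low[3]=2,low[4]=1,low[5]=4,low[6]=3); scc=(scc[0]=0,scc[1]=?,scc[2]=?,scc[3]=?,scc[4]=?,scc[5]=?,scc[6]=?)
step 4: low=(low[0]=0,low[1]=1,low[2]=?,low[3]=2,low[4]=1,low[5]=4,low[6]=3); scc=(scc[0]=0,scc[1]=?,scc[2]=?,scc[3]=?,scc[4]=?,scc[5]=?,scc[6]=?)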